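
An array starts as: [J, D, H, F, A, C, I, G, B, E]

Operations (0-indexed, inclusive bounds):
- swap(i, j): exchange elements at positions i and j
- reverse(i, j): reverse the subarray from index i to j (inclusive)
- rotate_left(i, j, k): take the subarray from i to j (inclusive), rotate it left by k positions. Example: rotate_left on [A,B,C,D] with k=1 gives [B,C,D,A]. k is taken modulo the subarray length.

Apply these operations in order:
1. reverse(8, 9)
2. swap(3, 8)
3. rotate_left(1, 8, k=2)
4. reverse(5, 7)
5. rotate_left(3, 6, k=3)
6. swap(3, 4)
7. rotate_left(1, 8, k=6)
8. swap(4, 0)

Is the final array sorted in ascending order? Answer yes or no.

After 1 (reverse(8, 9)): [J, D, H, F, A, C, I, G, E, B]
After 2 (swap(3, 8)): [J, D, H, E, A, C, I, G, F, B]
After 3 (rotate_left(1, 8, k=2)): [J, E, A, C, I, G, F, D, H, B]
After 4 (reverse(5, 7)): [J, E, A, C, I, D, F, G, H, B]
After 5 (rotate_left(3, 6, k=3)): [J, E, A, F, C, I, D, G, H, B]
After 6 (swap(3, 4)): [J, E, A, C, F, I, D, G, H, B]
After 7 (rotate_left(1, 8, k=6)): [J, G, H, E, A, C, F, I, D, B]
After 8 (swap(4, 0)): [A, G, H, E, J, C, F, I, D, B]

Answer: no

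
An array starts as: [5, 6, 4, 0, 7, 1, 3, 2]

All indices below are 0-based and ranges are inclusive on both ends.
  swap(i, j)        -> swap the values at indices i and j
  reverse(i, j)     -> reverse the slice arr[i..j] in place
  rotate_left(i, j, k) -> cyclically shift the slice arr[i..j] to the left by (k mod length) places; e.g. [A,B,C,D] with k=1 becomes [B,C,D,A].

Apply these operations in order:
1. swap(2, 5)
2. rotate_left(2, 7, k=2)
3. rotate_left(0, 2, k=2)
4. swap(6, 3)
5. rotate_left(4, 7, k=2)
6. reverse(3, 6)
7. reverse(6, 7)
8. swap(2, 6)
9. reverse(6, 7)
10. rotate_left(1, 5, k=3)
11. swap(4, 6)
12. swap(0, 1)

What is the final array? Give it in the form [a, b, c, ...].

Answer: [0, 7, 4, 5, 1, 3, 2, 6]

Derivation:
After 1 (swap(2, 5)): [5, 6, 1, 0, 7, 4, 3, 2]
After 2 (rotate_left(2, 7, k=2)): [5, 6, 7, 4, 3, 2, 1, 0]
After 3 (rotate_left(0, 2, k=2)): [7, 5, 6, 4, 3, 2, 1, 0]
After 4 (swap(6, 3)): [7, 5, 6, 1, 3, 2, 4, 0]
After 5 (rotate_left(4, 7, k=2)): [7, 5, 6, 1, 4, 0, 3, 2]
After 6 (reverse(3, 6)): [7, 5, 6, 3, 0, 4, 1, 2]
After 7 (reverse(6, 7)): [7, 5, 6, 3, 0, 4, 2, 1]
After 8 (swap(2, 6)): [7, 5, 2, 3, 0, 4, 6, 1]
After 9 (reverse(6, 7)): [7, 5, 2, 3, 0, 4, 1, 6]
After 10 (rotate_left(1, 5, k=3)): [7, 0, 4, 5, 2, 3, 1, 6]
After 11 (swap(4, 6)): [7, 0, 4, 5, 1, 3, 2, 6]
After 12 (swap(0, 1)): [0, 7, 4, 5, 1, 3, 2, 6]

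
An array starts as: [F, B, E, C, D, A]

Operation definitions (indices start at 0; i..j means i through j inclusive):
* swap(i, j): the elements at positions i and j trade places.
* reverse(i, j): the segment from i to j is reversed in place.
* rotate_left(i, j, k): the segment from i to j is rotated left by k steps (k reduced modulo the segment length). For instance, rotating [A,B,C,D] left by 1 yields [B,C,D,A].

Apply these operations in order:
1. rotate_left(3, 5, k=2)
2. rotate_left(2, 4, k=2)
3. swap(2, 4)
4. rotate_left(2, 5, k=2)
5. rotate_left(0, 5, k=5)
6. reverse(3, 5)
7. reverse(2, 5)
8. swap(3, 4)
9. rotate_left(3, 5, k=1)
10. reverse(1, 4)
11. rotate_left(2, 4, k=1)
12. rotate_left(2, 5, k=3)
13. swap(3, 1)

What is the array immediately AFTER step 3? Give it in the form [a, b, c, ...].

After 1 (rotate_left(3, 5, k=2)): [F, B, E, A, C, D]
After 2 (rotate_left(2, 4, k=2)): [F, B, C, E, A, D]
After 3 (swap(2, 4)): [F, B, A, E, C, D]

Answer: [F, B, A, E, C, D]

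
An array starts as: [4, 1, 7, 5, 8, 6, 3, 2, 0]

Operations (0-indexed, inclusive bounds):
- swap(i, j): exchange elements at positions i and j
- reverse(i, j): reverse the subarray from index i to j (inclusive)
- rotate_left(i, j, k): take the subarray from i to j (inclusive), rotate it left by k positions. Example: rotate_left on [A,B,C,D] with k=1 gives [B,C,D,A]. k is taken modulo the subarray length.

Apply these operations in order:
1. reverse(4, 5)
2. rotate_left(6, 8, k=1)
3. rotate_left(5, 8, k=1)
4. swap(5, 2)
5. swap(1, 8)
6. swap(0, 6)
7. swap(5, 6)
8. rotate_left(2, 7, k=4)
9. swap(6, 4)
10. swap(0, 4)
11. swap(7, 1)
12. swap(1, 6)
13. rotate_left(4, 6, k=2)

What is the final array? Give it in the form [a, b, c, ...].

Answer: [6, 2, 7, 3, 4, 0, 5, 8, 1]

Derivation:
After 1 (reverse(4, 5)): [4, 1, 7, 5, 6, 8, 3, 2, 0]
After 2 (rotate_left(6, 8, k=1)): [4, 1, 7, 5, 6, 8, 2, 0, 3]
After 3 (rotate_left(5, 8, k=1)): [4, 1, 7, 5, 6, 2, 0, 3, 8]
After 4 (swap(5, 2)): [4, 1, 2, 5, 6, 7, 0, 3, 8]
After 5 (swap(1, 8)): [4, 8, 2, 5, 6, 7, 0, 3, 1]
After 6 (swap(0, 6)): [0, 8, 2, 5, 6, 7, 4, 3, 1]
After 7 (swap(5, 6)): [0, 8, 2, 5, 6, 4, 7, 3, 1]
After 8 (rotate_left(2, 7, k=4)): [0, 8, 7, 3, 2, 5, 6, 4, 1]
After 9 (swap(6, 4)): [0, 8, 7, 3, 6, 5, 2, 4, 1]
After 10 (swap(0, 4)): [6, 8, 7, 3, 0, 5, 2, 4, 1]
After 11 (swap(7, 1)): [6, 4, 7, 3, 0, 5, 2, 8, 1]
After 12 (swap(1, 6)): [6, 2, 7, 3, 0, 5, 4, 8, 1]
After 13 (rotate_left(4, 6, k=2)): [6, 2, 7, 3, 4, 0, 5, 8, 1]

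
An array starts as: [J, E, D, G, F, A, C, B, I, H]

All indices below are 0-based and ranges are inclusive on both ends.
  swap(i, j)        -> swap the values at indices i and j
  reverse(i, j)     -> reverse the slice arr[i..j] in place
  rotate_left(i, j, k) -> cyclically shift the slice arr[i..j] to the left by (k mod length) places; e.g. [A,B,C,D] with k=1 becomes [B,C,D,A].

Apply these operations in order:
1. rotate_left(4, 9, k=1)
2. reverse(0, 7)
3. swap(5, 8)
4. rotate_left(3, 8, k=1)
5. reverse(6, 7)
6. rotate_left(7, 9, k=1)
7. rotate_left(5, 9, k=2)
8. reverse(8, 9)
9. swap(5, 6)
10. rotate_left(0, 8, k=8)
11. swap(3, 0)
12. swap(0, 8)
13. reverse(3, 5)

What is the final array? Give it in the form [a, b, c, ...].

Answer: [J, I, B, H, G, D, F, A, C, E]

Derivation:
After 1 (rotate_left(4, 9, k=1)): [J, E, D, G, A, C, B, I, H, F]
After 2 (reverse(0, 7)): [I, B, C, A, G, D, E, J, H, F]
After 3 (swap(5, 8)): [I, B, C, A, G, H, E, J, D, F]
After 4 (rotate_left(3, 8, k=1)): [I, B, C, G, H, E, J, D, A, F]
After 5 (reverse(6, 7)): [I, B, C, G, H, E, D, J, A, F]
After 6 (rotate_left(7, 9, k=1)): [I, B, C, G, H, E, D, A, F, J]
After 7 (rotate_left(5, 9, k=2)): [I, B, C, G, H, A, F, J, E, D]
After 8 (reverse(8, 9)): [I, B, C, G, H, A, F, J, D, E]
After 9 (swap(5, 6)): [I, B, C, G, H, F, A, J, D, E]
After 10 (rotate_left(0, 8, k=8)): [D, I, B, C, G, H, F, A, J, E]
After 11 (swap(3, 0)): [C, I, B, D, G, H, F, A, J, E]
After 12 (swap(0, 8)): [J, I, B, D, G, H, F, A, C, E]
After 13 (reverse(3, 5)): [J, I, B, H, G, D, F, A, C, E]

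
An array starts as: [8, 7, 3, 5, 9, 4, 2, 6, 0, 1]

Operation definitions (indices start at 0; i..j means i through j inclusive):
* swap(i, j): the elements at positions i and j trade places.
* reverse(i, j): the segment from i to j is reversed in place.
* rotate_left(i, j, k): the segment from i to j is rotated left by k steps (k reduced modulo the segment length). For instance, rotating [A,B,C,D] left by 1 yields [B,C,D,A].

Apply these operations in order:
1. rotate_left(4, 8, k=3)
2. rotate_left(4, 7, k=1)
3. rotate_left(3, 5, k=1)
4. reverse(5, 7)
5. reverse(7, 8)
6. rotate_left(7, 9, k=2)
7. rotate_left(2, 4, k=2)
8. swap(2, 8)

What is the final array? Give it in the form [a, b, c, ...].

After 1 (rotate_left(4, 8, k=3)): [8, 7, 3, 5, 6, 0, 9, 4, 2, 1]
After 2 (rotate_left(4, 7, k=1)): [8, 7, 3, 5, 0, 9, 4, 6, 2, 1]
After 3 (rotate_left(3, 5, k=1)): [8, 7, 3, 0, 9, 5, 4, 6, 2, 1]
After 4 (reverse(5, 7)): [8, 7, 3, 0, 9, 6, 4, 5, 2, 1]
After 5 (reverse(7, 8)): [8, 7, 3, 0, 9, 6, 4, 2, 5, 1]
After 6 (rotate_left(7, 9, k=2)): [8, 7, 3, 0, 9, 6, 4, 1, 2, 5]
After 7 (rotate_left(2, 4, k=2)): [8, 7, 9, 3, 0, 6, 4, 1, 2, 5]
After 8 (swap(2, 8)): [8, 7, 2, 3, 0, 6, 4, 1, 9, 5]

Answer: [8, 7, 2, 3, 0, 6, 4, 1, 9, 5]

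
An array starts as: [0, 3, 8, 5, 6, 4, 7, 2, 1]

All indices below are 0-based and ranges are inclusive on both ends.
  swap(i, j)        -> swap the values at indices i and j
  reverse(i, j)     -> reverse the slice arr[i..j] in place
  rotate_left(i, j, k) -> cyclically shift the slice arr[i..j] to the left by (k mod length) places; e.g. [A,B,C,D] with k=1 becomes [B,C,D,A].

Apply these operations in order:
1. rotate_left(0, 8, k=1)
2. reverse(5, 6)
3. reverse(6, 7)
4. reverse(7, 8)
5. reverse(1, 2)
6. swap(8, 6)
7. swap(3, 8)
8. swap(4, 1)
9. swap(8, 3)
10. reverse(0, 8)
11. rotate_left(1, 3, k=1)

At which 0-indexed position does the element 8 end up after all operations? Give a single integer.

After 1 (rotate_left(0, 8, k=1)): [3, 8, 5, 6, 4, 7, 2, 1, 0]
After 2 (reverse(5, 6)): [3, 8, 5, 6, 4, 2, 7, 1, 0]
After 3 (reverse(6, 7)): [3, 8, 5, 6, 4, 2, 1, 7, 0]
After 4 (reverse(7, 8)): [3, 8, 5, 6, 4, 2, 1, 0, 7]
After 5 (reverse(1, 2)): [3, 5, 8, 6, 4, 2, 1, 0, 7]
After 6 (swap(8, 6)): [3, 5, 8, 6, 4, 2, 7, 0, 1]
After 7 (swap(3, 8)): [3, 5, 8, 1, 4, 2, 7, 0, 6]
After 8 (swap(4, 1)): [3, 4, 8, 1, 5, 2, 7, 0, 6]
After 9 (swap(8, 3)): [3, 4, 8, 6, 5, 2, 7, 0, 1]
After 10 (reverse(0, 8)): [1, 0, 7, 2, 5, 6, 8, 4, 3]
After 11 (rotate_left(1, 3, k=1)): [1, 7, 2, 0, 5, 6, 8, 4, 3]

Answer: 6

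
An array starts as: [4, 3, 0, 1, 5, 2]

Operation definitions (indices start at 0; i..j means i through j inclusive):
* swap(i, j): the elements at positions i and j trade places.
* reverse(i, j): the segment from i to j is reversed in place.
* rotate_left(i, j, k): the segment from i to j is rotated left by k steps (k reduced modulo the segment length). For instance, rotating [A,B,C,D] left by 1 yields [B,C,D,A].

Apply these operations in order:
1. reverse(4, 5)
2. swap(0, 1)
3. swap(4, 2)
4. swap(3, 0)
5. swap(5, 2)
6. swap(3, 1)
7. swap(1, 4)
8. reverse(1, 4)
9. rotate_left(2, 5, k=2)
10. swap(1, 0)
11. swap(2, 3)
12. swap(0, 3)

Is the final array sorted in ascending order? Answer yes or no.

After 1 (reverse(4, 5)): [4, 3, 0, 1, 2, 5]
After 2 (swap(0, 1)): [3, 4, 0, 1, 2, 5]
After 3 (swap(4, 2)): [3, 4, 2, 1, 0, 5]
After 4 (swap(3, 0)): [1, 4, 2, 3, 0, 5]
After 5 (swap(5, 2)): [1, 4, 5, 3, 0, 2]
After 6 (swap(3, 1)): [1, 3, 5, 4, 0, 2]
After 7 (swap(1, 4)): [1, 0, 5, 4, 3, 2]
After 8 (reverse(1, 4)): [1, 3, 4, 5, 0, 2]
After 9 (rotate_left(2, 5, k=2)): [1, 3, 0, 2, 4, 5]
After 10 (swap(1, 0)): [3, 1, 0, 2, 4, 5]
After 11 (swap(2, 3)): [3, 1, 2, 0, 4, 5]
After 12 (swap(0, 3)): [0, 1, 2, 3, 4, 5]

Answer: yes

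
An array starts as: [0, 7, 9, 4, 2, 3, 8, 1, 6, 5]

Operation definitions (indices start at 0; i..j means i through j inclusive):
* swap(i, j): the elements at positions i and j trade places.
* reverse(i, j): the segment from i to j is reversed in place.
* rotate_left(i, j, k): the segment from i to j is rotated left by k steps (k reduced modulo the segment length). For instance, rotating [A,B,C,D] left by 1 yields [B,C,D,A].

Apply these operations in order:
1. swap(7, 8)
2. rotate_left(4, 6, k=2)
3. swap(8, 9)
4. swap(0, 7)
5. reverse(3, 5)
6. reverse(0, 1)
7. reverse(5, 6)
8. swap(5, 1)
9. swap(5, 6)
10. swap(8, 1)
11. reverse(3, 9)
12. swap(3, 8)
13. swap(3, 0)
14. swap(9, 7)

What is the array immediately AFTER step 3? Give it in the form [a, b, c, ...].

After 1 (swap(7, 8)): [0, 7, 9, 4, 2, 3, 8, 6, 1, 5]
After 2 (rotate_left(4, 6, k=2)): [0, 7, 9, 4, 8, 2, 3, 6, 1, 5]
After 3 (swap(8, 9)): [0, 7, 9, 4, 8, 2, 3, 6, 5, 1]

Answer: [0, 7, 9, 4, 8, 2, 3, 6, 5, 1]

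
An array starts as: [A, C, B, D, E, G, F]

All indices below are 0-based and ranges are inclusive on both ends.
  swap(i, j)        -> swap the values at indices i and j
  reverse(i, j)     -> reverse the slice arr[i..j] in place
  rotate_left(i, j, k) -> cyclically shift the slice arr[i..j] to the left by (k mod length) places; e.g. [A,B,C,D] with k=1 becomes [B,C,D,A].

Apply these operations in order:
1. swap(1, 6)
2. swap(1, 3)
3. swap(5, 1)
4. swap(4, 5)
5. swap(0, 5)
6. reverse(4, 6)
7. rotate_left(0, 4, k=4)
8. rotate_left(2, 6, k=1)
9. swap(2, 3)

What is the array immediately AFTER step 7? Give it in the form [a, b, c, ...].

Answer: [C, E, G, B, F, A, D]

Derivation:
After 1 (swap(1, 6)): [A, F, B, D, E, G, C]
After 2 (swap(1, 3)): [A, D, B, F, E, G, C]
After 3 (swap(5, 1)): [A, G, B, F, E, D, C]
After 4 (swap(4, 5)): [A, G, B, F, D, E, C]
After 5 (swap(0, 5)): [E, G, B, F, D, A, C]
After 6 (reverse(4, 6)): [E, G, B, F, C, A, D]
After 7 (rotate_left(0, 4, k=4)): [C, E, G, B, F, A, D]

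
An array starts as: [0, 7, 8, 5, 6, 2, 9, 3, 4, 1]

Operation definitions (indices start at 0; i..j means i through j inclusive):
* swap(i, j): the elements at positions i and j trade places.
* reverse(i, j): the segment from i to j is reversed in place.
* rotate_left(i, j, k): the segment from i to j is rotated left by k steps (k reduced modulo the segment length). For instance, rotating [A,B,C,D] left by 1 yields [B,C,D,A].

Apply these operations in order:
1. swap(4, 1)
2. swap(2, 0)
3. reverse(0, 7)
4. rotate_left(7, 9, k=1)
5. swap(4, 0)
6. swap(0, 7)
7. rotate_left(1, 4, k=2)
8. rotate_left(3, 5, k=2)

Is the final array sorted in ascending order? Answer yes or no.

Answer: no

Derivation:
After 1 (swap(4, 1)): [0, 6, 8, 5, 7, 2, 9, 3, 4, 1]
After 2 (swap(2, 0)): [8, 6, 0, 5, 7, 2, 9, 3, 4, 1]
After 3 (reverse(0, 7)): [3, 9, 2, 7, 5, 0, 6, 8, 4, 1]
After 4 (rotate_left(7, 9, k=1)): [3, 9, 2, 7, 5, 0, 6, 4, 1, 8]
After 5 (swap(4, 0)): [5, 9, 2, 7, 3, 0, 6, 4, 1, 8]
After 6 (swap(0, 7)): [4, 9, 2, 7, 3, 0, 6, 5, 1, 8]
After 7 (rotate_left(1, 4, k=2)): [4, 7, 3, 9, 2, 0, 6, 5, 1, 8]
After 8 (rotate_left(3, 5, k=2)): [4, 7, 3, 0, 9, 2, 6, 5, 1, 8]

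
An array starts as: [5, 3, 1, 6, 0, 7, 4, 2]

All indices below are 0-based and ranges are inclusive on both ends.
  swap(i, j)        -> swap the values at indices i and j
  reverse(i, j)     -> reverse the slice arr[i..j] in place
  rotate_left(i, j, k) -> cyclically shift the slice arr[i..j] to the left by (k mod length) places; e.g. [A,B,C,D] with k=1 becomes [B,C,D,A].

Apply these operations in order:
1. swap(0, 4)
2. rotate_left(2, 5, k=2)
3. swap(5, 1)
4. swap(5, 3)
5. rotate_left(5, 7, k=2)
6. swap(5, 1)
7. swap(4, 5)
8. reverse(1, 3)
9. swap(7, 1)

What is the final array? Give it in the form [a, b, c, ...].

After 1 (swap(0, 4)): [0, 3, 1, 6, 5, 7, 4, 2]
After 2 (rotate_left(2, 5, k=2)): [0, 3, 5, 7, 1, 6, 4, 2]
After 3 (swap(5, 1)): [0, 6, 5, 7, 1, 3, 4, 2]
After 4 (swap(5, 3)): [0, 6, 5, 3, 1, 7, 4, 2]
After 5 (rotate_left(5, 7, k=2)): [0, 6, 5, 3, 1, 2, 7, 4]
After 6 (swap(5, 1)): [0, 2, 5, 3, 1, 6, 7, 4]
After 7 (swap(4, 5)): [0, 2, 5, 3, 6, 1, 7, 4]
After 8 (reverse(1, 3)): [0, 3, 5, 2, 6, 1, 7, 4]
After 9 (swap(7, 1)): [0, 4, 5, 2, 6, 1, 7, 3]

Answer: [0, 4, 5, 2, 6, 1, 7, 3]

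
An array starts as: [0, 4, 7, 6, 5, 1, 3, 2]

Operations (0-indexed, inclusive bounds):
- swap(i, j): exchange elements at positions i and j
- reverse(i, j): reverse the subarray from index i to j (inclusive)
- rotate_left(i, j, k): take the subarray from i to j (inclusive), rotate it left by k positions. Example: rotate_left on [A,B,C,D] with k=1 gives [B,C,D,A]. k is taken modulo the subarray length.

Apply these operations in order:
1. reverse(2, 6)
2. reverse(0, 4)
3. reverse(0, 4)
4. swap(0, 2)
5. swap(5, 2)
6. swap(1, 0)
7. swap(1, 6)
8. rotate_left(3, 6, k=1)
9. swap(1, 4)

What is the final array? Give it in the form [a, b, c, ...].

Answer: [4, 0, 6, 5, 7, 3, 1, 2]

Derivation:
After 1 (reverse(2, 6)): [0, 4, 3, 1, 5, 6, 7, 2]
After 2 (reverse(0, 4)): [5, 1, 3, 4, 0, 6, 7, 2]
After 3 (reverse(0, 4)): [0, 4, 3, 1, 5, 6, 7, 2]
After 4 (swap(0, 2)): [3, 4, 0, 1, 5, 6, 7, 2]
After 5 (swap(5, 2)): [3, 4, 6, 1, 5, 0, 7, 2]
After 6 (swap(1, 0)): [4, 3, 6, 1, 5, 0, 7, 2]
After 7 (swap(1, 6)): [4, 7, 6, 1, 5, 0, 3, 2]
After 8 (rotate_left(3, 6, k=1)): [4, 7, 6, 5, 0, 3, 1, 2]
After 9 (swap(1, 4)): [4, 0, 6, 5, 7, 3, 1, 2]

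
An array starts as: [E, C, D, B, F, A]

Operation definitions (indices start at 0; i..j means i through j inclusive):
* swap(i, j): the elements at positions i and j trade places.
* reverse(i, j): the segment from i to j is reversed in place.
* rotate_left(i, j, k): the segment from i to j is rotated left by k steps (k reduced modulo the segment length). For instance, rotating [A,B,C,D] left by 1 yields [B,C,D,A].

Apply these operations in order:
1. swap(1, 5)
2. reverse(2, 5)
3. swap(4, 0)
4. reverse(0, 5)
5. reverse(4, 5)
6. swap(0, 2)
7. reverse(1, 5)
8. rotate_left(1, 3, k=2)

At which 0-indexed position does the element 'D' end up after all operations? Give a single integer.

Answer: 4

Derivation:
After 1 (swap(1, 5)): [E, A, D, B, F, C]
After 2 (reverse(2, 5)): [E, A, C, F, B, D]
After 3 (swap(4, 0)): [B, A, C, F, E, D]
After 4 (reverse(0, 5)): [D, E, F, C, A, B]
After 5 (reverse(4, 5)): [D, E, F, C, B, A]
After 6 (swap(0, 2)): [F, E, D, C, B, A]
After 7 (reverse(1, 5)): [F, A, B, C, D, E]
After 8 (rotate_left(1, 3, k=2)): [F, C, A, B, D, E]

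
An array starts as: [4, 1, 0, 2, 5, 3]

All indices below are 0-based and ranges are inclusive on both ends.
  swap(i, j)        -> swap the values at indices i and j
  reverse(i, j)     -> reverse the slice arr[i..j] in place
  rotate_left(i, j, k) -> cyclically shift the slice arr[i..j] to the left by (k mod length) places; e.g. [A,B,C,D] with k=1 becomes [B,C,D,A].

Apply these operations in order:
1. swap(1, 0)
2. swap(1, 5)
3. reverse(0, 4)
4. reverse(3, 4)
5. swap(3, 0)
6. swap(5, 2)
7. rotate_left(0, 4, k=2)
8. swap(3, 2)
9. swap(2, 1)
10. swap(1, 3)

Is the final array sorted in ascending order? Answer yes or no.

After 1 (swap(1, 0)): [1, 4, 0, 2, 5, 3]
After 2 (swap(1, 5)): [1, 3, 0, 2, 5, 4]
After 3 (reverse(0, 4)): [5, 2, 0, 3, 1, 4]
After 4 (reverse(3, 4)): [5, 2, 0, 1, 3, 4]
After 5 (swap(3, 0)): [1, 2, 0, 5, 3, 4]
After 6 (swap(5, 2)): [1, 2, 4, 5, 3, 0]
After 7 (rotate_left(0, 4, k=2)): [4, 5, 3, 1, 2, 0]
After 8 (swap(3, 2)): [4, 5, 1, 3, 2, 0]
After 9 (swap(2, 1)): [4, 1, 5, 3, 2, 0]
After 10 (swap(1, 3)): [4, 3, 5, 1, 2, 0]

Answer: no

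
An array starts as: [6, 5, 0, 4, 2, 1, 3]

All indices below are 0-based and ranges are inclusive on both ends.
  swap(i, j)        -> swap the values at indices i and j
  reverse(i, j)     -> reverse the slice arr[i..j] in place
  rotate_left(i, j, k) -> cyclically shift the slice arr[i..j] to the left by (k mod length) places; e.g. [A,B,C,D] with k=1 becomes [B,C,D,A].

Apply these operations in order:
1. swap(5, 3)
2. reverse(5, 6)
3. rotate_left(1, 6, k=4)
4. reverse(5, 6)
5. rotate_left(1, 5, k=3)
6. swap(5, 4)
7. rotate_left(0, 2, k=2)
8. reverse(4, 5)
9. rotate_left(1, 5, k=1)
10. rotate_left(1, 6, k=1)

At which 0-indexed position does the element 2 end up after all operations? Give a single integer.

After 1 (swap(5, 3)): [6, 5, 0, 1, 2, 4, 3]
After 2 (reverse(5, 6)): [6, 5, 0, 1, 2, 3, 4]
After 3 (rotate_left(1, 6, k=4)): [6, 3, 4, 5, 0, 1, 2]
After 4 (reverse(5, 6)): [6, 3, 4, 5, 0, 2, 1]
After 5 (rotate_left(1, 5, k=3)): [6, 0, 2, 3, 4, 5, 1]
After 6 (swap(5, 4)): [6, 0, 2, 3, 5, 4, 1]
After 7 (rotate_left(0, 2, k=2)): [2, 6, 0, 3, 5, 4, 1]
After 8 (reverse(4, 5)): [2, 6, 0, 3, 4, 5, 1]
After 9 (rotate_left(1, 5, k=1)): [2, 0, 3, 4, 5, 6, 1]
After 10 (rotate_left(1, 6, k=1)): [2, 3, 4, 5, 6, 1, 0]

Answer: 0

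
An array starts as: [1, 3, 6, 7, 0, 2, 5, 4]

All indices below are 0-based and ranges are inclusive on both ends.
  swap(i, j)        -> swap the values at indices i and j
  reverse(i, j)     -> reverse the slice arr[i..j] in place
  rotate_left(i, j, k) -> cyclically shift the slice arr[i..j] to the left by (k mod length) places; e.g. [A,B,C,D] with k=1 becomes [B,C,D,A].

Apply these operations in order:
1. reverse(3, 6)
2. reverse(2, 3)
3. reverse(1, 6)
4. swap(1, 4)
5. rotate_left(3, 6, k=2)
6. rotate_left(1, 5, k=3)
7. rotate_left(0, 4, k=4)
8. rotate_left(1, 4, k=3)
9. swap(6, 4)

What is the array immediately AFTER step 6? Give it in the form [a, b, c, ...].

Answer: [1, 3, 2, 6, 0, 5, 7, 4]

Derivation:
After 1 (reverse(3, 6)): [1, 3, 6, 5, 2, 0, 7, 4]
After 2 (reverse(2, 3)): [1, 3, 5, 6, 2, 0, 7, 4]
After 3 (reverse(1, 6)): [1, 7, 0, 2, 6, 5, 3, 4]
After 4 (swap(1, 4)): [1, 6, 0, 2, 7, 5, 3, 4]
After 5 (rotate_left(3, 6, k=2)): [1, 6, 0, 5, 3, 2, 7, 4]
After 6 (rotate_left(1, 5, k=3)): [1, 3, 2, 6, 0, 5, 7, 4]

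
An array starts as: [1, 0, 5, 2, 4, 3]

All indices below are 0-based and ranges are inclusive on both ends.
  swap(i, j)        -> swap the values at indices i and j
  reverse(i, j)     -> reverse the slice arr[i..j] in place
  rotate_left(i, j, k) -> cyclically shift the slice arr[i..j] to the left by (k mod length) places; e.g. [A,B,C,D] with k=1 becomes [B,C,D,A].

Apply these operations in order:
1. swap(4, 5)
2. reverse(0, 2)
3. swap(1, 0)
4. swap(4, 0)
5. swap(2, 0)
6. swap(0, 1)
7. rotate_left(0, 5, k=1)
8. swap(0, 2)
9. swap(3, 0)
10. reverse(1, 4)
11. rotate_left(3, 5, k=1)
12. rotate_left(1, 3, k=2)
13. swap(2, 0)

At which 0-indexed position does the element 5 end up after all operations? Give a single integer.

Answer: 4

Derivation:
After 1 (swap(4, 5)): [1, 0, 5, 2, 3, 4]
After 2 (reverse(0, 2)): [5, 0, 1, 2, 3, 4]
After 3 (swap(1, 0)): [0, 5, 1, 2, 3, 4]
After 4 (swap(4, 0)): [3, 5, 1, 2, 0, 4]
After 5 (swap(2, 0)): [1, 5, 3, 2, 0, 4]
After 6 (swap(0, 1)): [5, 1, 3, 2, 0, 4]
After 7 (rotate_left(0, 5, k=1)): [1, 3, 2, 0, 4, 5]
After 8 (swap(0, 2)): [2, 3, 1, 0, 4, 5]
After 9 (swap(3, 0)): [0, 3, 1, 2, 4, 5]
After 10 (reverse(1, 4)): [0, 4, 2, 1, 3, 5]
After 11 (rotate_left(3, 5, k=1)): [0, 4, 2, 3, 5, 1]
After 12 (rotate_left(1, 3, k=2)): [0, 3, 4, 2, 5, 1]
After 13 (swap(2, 0)): [4, 3, 0, 2, 5, 1]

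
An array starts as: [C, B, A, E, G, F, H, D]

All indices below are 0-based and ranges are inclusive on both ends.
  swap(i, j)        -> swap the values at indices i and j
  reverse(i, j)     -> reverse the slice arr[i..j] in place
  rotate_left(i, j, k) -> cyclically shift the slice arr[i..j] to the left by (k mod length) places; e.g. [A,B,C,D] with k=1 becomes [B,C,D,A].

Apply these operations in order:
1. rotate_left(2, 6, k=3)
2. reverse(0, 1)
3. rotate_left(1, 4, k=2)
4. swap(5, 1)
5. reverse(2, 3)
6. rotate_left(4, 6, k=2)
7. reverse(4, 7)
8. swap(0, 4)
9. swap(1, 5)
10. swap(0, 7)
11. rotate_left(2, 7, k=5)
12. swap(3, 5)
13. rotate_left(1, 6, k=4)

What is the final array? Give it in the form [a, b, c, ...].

Answer: [G, C, E, H, D, B, A, F]

Derivation:
After 1 (rotate_left(2, 6, k=3)): [C, B, F, H, A, E, G, D]
After 2 (reverse(0, 1)): [B, C, F, H, A, E, G, D]
After 3 (rotate_left(1, 4, k=2)): [B, H, A, C, F, E, G, D]
After 4 (swap(5, 1)): [B, E, A, C, F, H, G, D]
After 5 (reverse(2, 3)): [B, E, C, A, F, H, G, D]
After 6 (rotate_left(4, 6, k=2)): [B, E, C, A, G, F, H, D]
After 7 (reverse(4, 7)): [B, E, C, A, D, H, F, G]
After 8 (swap(0, 4)): [D, E, C, A, B, H, F, G]
After 9 (swap(1, 5)): [D, H, C, A, B, E, F, G]
After 10 (swap(0, 7)): [G, H, C, A, B, E, F, D]
After 11 (rotate_left(2, 7, k=5)): [G, H, D, C, A, B, E, F]
After 12 (swap(3, 5)): [G, H, D, B, A, C, E, F]
After 13 (rotate_left(1, 6, k=4)): [G, C, E, H, D, B, A, F]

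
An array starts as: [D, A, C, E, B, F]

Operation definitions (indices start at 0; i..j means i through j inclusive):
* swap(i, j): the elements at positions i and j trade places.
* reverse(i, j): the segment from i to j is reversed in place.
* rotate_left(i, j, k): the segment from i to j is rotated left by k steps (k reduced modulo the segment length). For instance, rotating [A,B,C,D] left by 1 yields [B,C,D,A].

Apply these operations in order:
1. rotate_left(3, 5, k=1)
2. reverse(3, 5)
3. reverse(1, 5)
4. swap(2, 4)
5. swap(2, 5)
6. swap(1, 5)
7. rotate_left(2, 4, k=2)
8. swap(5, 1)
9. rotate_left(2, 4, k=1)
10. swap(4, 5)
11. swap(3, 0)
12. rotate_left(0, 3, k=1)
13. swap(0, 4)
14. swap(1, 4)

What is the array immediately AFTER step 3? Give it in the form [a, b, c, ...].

Answer: [D, B, F, E, C, A]

Derivation:
After 1 (rotate_left(3, 5, k=1)): [D, A, C, B, F, E]
After 2 (reverse(3, 5)): [D, A, C, E, F, B]
After 3 (reverse(1, 5)): [D, B, F, E, C, A]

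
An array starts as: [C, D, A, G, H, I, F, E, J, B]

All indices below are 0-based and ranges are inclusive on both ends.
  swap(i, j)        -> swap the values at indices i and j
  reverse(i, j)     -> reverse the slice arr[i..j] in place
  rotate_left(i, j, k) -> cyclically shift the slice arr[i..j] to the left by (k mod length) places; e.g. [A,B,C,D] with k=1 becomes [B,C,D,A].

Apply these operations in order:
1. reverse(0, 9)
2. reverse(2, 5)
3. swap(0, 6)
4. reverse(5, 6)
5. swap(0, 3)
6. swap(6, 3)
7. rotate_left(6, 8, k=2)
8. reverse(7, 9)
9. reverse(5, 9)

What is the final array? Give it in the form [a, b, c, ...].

Answer: [I, J, H, E, F, G, A, C, D, B]

Derivation:
After 1 (reverse(0, 9)): [B, J, E, F, I, H, G, A, D, C]
After 2 (reverse(2, 5)): [B, J, H, I, F, E, G, A, D, C]
After 3 (swap(0, 6)): [G, J, H, I, F, E, B, A, D, C]
After 4 (reverse(5, 6)): [G, J, H, I, F, B, E, A, D, C]
After 5 (swap(0, 3)): [I, J, H, G, F, B, E, A, D, C]
After 6 (swap(6, 3)): [I, J, H, E, F, B, G, A, D, C]
After 7 (rotate_left(6, 8, k=2)): [I, J, H, E, F, B, D, G, A, C]
After 8 (reverse(7, 9)): [I, J, H, E, F, B, D, C, A, G]
After 9 (reverse(5, 9)): [I, J, H, E, F, G, A, C, D, B]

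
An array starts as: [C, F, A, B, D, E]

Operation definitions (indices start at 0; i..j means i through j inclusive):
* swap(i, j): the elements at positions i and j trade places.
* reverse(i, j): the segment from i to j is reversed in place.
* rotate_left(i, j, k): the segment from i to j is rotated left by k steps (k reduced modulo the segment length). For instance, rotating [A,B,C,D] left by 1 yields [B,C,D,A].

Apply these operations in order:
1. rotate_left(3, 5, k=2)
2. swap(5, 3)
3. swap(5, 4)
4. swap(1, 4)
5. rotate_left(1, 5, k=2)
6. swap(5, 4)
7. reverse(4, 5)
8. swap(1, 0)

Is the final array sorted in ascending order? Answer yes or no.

Answer: no

Derivation:
After 1 (rotate_left(3, 5, k=2)): [C, F, A, E, B, D]
After 2 (swap(5, 3)): [C, F, A, D, B, E]
After 3 (swap(5, 4)): [C, F, A, D, E, B]
After 4 (swap(1, 4)): [C, E, A, D, F, B]
After 5 (rotate_left(1, 5, k=2)): [C, D, F, B, E, A]
After 6 (swap(5, 4)): [C, D, F, B, A, E]
After 7 (reverse(4, 5)): [C, D, F, B, E, A]
After 8 (swap(1, 0)): [D, C, F, B, E, A]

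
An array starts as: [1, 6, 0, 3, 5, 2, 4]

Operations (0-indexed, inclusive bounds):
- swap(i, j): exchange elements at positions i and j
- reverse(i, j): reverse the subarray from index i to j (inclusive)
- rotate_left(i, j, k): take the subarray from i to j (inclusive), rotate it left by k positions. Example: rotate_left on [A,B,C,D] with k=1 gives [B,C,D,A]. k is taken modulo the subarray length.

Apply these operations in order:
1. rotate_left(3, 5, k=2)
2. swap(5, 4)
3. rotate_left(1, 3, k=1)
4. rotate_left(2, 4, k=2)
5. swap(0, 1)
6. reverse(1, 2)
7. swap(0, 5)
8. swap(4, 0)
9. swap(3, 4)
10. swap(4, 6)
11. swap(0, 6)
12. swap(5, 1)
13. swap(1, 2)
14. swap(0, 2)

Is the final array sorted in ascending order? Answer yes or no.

After 1 (rotate_left(3, 5, k=2)): [1, 6, 0, 2, 3, 5, 4]
After 2 (swap(5, 4)): [1, 6, 0, 2, 5, 3, 4]
After 3 (rotate_left(1, 3, k=1)): [1, 0, 2, 6, 5, 3, 4]
After 4 (rotate_left(2, 4, k=2)): [1, 0, 5, 2, 6, 3, 4]
After 5 (swap(0, 1)): [0, 1, 5, 2, 6, 3, 4]
After 6 (reverse(1, 2)): [0, 5, 1, 2, 6, 3, 4]
After 7 (swap(0, 5)): [3, 5, 1, 2, 6, 0, 4]
After 8 (swap(4, 0)): [6, 5, 1, 2, 3, 0, 4]
After 9 (swap(3, 4)): [6, 5, 1, 3, 2, 0, 4]
After 10 (swap(4, 6)): [6, 5, 1, 3, 4, 0, 2]
After 11 (swap(0, 6)): [2, 5, 1, 3, 4, 0, 6]
After 12 (swap(5, 1)): [2, 0, 1, 3, 4, 5, 6]
After 13 (swap(1, 2)): [2, 1, 0, 3, 4, 5, 6]
After 14 (swap(0, 2)): [0, 1, 2, 3, 4, 5, 6]

Answer: yes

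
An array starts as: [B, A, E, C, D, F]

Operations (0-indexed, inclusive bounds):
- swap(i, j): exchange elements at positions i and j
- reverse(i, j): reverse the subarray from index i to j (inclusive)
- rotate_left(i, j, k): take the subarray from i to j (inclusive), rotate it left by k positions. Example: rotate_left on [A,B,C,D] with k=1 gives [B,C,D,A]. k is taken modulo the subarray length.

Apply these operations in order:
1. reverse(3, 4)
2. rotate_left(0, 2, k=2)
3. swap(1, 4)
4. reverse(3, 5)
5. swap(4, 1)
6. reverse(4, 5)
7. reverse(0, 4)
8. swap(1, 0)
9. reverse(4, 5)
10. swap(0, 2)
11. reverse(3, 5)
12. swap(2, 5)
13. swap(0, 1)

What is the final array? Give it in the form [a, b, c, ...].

After 1 (reverse(3, 4)): [B, A, E, D, C, F]
After 2 (rotate_left(0, 2, k=2)): [E, B, A, D, C, F]
After 3 (swap(1, 4)): [E, C, A, D, B, F]
After 4 (reverse(3, 5)): [E, C, A, F, B, D]
After 5 (swap(4, 1)): [E, B, A, F, C, D]
After 6 (reverse(4, 5)): [E, B, A, F, D, C]
After 7 (reverse(0, 4)): [D, F, A, B, E, C]
After 8 (swap(1, 0)): [F, D, A, B, E, C]
After 9 (reverse(4, 5)): [F, D, A, B, C, E]
After 10 (swap(0, 2)): [A, D, F, B, C, E]
After 11 (reverse(3, 5)): [A, D, F, E, C, B]
After 12 (swap(2, 5)): [A, D, B, E, C, F]
After 13 (swap(0, 1)): [D, A, B, E, C, F]

Answer: [D, A, B, E, C, F]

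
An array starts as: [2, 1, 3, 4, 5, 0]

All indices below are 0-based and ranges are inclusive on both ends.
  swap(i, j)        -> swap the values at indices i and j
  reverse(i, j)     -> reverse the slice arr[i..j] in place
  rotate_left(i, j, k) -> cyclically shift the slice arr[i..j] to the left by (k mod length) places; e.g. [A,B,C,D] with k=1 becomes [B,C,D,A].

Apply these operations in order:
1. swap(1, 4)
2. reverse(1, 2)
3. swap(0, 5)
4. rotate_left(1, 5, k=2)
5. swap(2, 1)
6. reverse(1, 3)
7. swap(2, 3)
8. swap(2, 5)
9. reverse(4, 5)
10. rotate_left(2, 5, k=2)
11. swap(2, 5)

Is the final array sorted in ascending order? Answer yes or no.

Answer: no

Derivation:
After 1 (swap(1, 4)): [2, 5, 3, 4, 1, 0]
After 2 (reverse(1, 2)): [2, 3, 5, 4, 1, 0]
After 3 (swap(0, 5)): [0, 3, 5, 4, 1, 2]
After 4 (rotate_left(1, 5, k=2)): [0, 4, 1, 2, 3, 5]
After 5 (swap(2, 1)): [0, 1, 4, 2, 3, 5]
After 6 (reverse(1, 3)): [0, 2, 4, 1, 3, 5]
After 7 (swap(2, 3)): [0, 2, 1, 4, 3, 5]
After 8 (swap(2, 5)): [0, 2, 5, 4, 3, 1]
After 9 (reverse(4, 5)): [0, 2, 5, 4, 1, 3]
After 10 (rotate_left(2, 5, k=2)): [0, 2, 1, 3, 5, 4]
After 11 (swap(2, 5)): [0, 2, 4, 3, 5, 1]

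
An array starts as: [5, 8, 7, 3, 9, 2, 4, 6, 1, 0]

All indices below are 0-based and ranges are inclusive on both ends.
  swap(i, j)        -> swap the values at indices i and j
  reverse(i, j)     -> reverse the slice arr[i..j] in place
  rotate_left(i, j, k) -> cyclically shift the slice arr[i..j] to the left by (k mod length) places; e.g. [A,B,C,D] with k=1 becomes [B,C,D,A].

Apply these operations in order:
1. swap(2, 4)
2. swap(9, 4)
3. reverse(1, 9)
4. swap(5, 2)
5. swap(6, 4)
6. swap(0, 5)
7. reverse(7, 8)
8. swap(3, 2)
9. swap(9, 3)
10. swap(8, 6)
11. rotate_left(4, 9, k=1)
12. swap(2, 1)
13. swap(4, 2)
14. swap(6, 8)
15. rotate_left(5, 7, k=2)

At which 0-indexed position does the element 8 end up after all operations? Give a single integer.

Answer: 3

Derivation:
After 1 (swap(2, 4)): [5, 8, 9, 3, 7, 2, 4, 6, 1, 0]
After 2 (swap(9, 4)): [5, 8, 9, 3, 0, 2, 4, 6, 1, 7]
After 3 (reverse(1, 9)): [5, 7, 1, 6, 4, 2, 0, 3, 9, 8]
After 4 (swap(5, 2)): [5, 7, 2, 6, 4, 1, 0, 3, 9, 8]
After 5 (swap(6, 4)): [5, 7, 2, 6, 0, 1, 4, 3, 9, 8]
After 6 (swap(0, 5)): [1, 7, 2, 6, 0, 5, 4, 3, 9, 8]
After 7 (reverse(7, 8)): [1, 7, 2, 6, 0, 5, 4, 9, 3, 8]
After 8 (swap(3, 2)): [1, 7, 6, 2, 0, 5, 4, 9, 3, 8]
After 9 (swap(9, 3)): [1, 7, 6, 8, 0, 5, 4, 9, 3, 2]
After 10 (swap(8, 6)): [1, 7, 6, 8, 0, 5, 3, 9, 4, 2]
After 11 (rotate_left(4, 9, k=1)): [1, 7, 6, 8, 5, 3, 9, 4, 2, 0]
After 12 (swap(2, 1)): [1, 6, 7, 8, 5, 3, 9, 4, 2, 0]
After 13 (swap(4, 2)): [1, 6, 5, 8, 7, 3, 9, 4, 2, 0]
After 14 (swap(6, 8)): [1, 6, 5, 8, 7, 3, 2, 4, 9, 0]
After 15 (rotate_left(5, 7, k=2)): [1, 6, 5, 8, 7, 4, 3, 2, 9, 0]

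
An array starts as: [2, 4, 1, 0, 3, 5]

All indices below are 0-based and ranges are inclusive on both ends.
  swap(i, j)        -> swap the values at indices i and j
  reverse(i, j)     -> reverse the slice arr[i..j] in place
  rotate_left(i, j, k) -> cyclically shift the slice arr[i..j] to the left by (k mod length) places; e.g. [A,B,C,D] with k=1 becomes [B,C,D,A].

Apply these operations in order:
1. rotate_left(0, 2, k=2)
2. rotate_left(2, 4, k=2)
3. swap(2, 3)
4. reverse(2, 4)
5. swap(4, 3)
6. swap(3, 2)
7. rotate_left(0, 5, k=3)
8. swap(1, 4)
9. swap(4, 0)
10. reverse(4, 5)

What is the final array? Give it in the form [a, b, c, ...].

After 1 (rotate_left(0, 2, k=2)): [1, 2, 4, 0, 3, 5]
After 2 (rotate_left(2, 4, k=2)): [1, 2, 3, 4, 0, 5]
After 3 (swap(2, 3)): [1, 2, 4, 3, 0, 5]
After 4 (reverse(2, 4)): [1, 2, 0, 3, 4, 5]
After 5 (swap(4, 3)): [1, 2, 0, 4, 3, 5]
After 6 (swap(3, 2)): [1, 2, 4, 0, 3, 5]
After 7 (rotate_left(0, 5, k=3)): [0, 3, 5, 1, 2, 4]
After 8 (swap(1, 4)): [0, 2, 5, 1, 3, 4]
After 9 (swap(4, 0)): [3, 2, 5, 1, 0, 4]
After 10 (reverse(4, 5)): [3, 2, 5, 1, 4, 0]

Answer: [3, 2, 5, 1, 4, 0]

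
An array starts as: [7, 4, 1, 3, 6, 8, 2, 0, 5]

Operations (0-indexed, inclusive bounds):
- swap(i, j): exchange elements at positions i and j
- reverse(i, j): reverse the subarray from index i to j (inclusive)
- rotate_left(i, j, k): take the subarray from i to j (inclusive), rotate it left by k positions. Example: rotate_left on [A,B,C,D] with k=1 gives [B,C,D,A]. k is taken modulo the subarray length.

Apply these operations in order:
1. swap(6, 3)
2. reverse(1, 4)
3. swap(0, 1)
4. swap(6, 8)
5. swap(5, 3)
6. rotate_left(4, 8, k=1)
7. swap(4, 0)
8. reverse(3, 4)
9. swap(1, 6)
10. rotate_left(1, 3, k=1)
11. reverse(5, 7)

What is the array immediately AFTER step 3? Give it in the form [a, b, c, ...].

Answer: [6, 7, 2, 1, 4, 8, 3, 0, 5]

Derivation:
After 1 (swap(6, 3)): [7, 4, 1, 2, 6, 8, 3, 0, 5]
After 2 (reverse(1, 4)): [7, 6, 2, 1, 4, 8, 3, 0, 5]
After 3 (swap(0, 1)): [6, 7, 2, 1, 4, 8, 3, 0, 5]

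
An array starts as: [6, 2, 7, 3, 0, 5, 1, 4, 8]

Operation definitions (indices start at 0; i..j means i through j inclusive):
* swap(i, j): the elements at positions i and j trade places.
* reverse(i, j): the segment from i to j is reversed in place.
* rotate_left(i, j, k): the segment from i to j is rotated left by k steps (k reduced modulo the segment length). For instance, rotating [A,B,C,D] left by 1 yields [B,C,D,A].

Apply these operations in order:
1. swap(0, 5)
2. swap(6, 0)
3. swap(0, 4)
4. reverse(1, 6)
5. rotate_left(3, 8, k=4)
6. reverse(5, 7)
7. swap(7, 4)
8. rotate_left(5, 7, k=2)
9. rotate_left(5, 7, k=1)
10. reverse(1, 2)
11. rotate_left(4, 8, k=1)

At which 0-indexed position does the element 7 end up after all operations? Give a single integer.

After 1 (swap(0, 5)): [5, 2, 7, 3, 0, 6, 1, 4, 8]
After 2 (swap(6, 0)): [1, 2, 7, 3, 0, 6, 5, 4, 8]
After 3 (swap(0, 4)): [0, 2, 7, 3, 1, 6, 5, 4, 8]
After 4 (reverse(1, 6)): [0, 5, 6, 1, 3, 7, 2, 4, 8]
After 5 (rotate_left(3, 8, k=4)): [0, 5, 6, 4, 8, 1, 3, 7, 2]
After 6 (reverse(5, 7)): [0, 5, 6, 4, 8, 7, 3, 1, 2]
After 7 (swap(7, 4)): [0, 5, 6, 4, 1, 7, 3, 8, 2]
After 8 (rotate_left(5, 7, k=2)): [0, 5, 6, 4, 1, 8, 7, 3, 2]
After 9 (rotate_left(5, 7, k=1)): [0, 5, 6, 4, 1, 7, 3, 8, 2]
After 10 (reverse(1, 2)): [0, 6, 5, 4, 1, 7, 3, 8, 2]
After 11 (rotate_left(4, 8, k=1)): [0, 6, 5, 4, 7, 3, 8, 2, 1]

Answer: 4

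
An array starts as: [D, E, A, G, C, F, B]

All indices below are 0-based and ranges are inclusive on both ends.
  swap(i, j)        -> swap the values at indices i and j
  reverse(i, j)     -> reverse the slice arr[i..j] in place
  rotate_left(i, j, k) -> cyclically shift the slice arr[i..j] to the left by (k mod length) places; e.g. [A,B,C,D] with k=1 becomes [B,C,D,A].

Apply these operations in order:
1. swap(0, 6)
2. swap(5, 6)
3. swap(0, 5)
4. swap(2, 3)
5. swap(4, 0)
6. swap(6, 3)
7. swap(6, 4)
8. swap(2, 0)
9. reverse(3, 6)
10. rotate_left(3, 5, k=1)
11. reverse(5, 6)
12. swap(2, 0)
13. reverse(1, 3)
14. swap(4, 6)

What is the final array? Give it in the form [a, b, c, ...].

Answer: [C, B, G, E, D, F, A]

Derivation:
After 1 (swap(0, 6)): [B, E, A, G, C, F, D]
After 2 (swap(5, 6)): [B, E, A, G, C, D, F]
After 3 (swap(0, 5)): [D, E, A, G, C, B, F]
After 4 (swap(2, 3)): [D, E, G, A, C, B, F]
After 5 (swap(4, 0)): [C, E, G, A, D, B, F]
After 6 (swap(6, 3)): [C, E, G, F, D, B, A]
After 7 (swap(6, 4)): [C, E, G, F, A, B, D]
After 8 (swap(2, 0)): [G, E, C, F, A, B, D]
After 9 (reverse(3, 6)): [G, E, C, D, B, A, F]
After 10 (rotate_left(3, 5, k=1)): [G, E, C, B, A, D, F]
After 11 (reverse(5, 6)): [G, E, C, B, A, F, D]
After 12 (swap(2, 0)): [C, E, G, B, A, F, D]
After 13 (reverse(1, 3)): [C, B, G, E, A, F, D]
After 14 (swap(4, 6)): [C, B, G, E, D, F, A]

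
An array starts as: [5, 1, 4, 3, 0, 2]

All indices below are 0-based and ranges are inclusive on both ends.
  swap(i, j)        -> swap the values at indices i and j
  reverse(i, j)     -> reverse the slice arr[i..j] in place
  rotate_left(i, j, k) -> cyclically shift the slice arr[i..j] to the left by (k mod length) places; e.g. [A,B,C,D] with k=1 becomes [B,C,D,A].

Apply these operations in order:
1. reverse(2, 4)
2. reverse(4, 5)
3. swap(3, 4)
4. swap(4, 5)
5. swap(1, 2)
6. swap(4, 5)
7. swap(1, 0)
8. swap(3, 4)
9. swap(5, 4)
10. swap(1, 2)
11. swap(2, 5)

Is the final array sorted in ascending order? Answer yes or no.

After 1 (reverse(2, 4)): [5, 1, 0, 3, 4, 2]
After 2 (reverse(4, 5)): [5, 1, 0, 3, 2, 4]
After 3 (swap(3, 4)): [5, 1, 0, 2, 3, 4]
After 4 (swap(4, 5)): [5, 1, 0, 2, 4, 3]
After 5 (swap(1, 2)): [5, 0, 1, 2, 4, 3]
After 6 (swap(4, 5)): [5, 0, 1, 2, 3, 4]
After 7 (swap(1, 0)): [0, 5, 1, 2, 3, 4]
After 8 (swap(3, 4)): [0, 5, 1, 3, 2, 4]
After 9 (swap(5, 4)): [0, 5, 1, 3, 4, 2]
After 10 (swap(1, 2)): [0, 1, 5, 3, 4, 2]
After 11 (swap(2, 5)): [0, 1, 2, 3, 4, 5]

Answer: yes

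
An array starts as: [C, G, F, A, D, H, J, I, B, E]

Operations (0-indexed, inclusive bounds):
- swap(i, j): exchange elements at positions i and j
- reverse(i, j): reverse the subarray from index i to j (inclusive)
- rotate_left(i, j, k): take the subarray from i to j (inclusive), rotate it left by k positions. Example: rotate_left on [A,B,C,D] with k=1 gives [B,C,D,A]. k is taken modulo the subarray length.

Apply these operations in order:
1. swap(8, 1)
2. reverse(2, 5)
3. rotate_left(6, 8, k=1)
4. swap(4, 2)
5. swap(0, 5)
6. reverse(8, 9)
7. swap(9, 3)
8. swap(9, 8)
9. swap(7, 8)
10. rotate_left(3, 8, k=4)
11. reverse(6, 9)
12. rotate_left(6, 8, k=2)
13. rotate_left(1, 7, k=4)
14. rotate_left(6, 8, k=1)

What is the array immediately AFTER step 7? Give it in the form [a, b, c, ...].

After 1 (swap(8, 1)): [C, B, F, A, D, H, J, I, G, E]
After 2 (reverse(2, 5)): [C, B, H, D, A, F, J, I, G, E]
After 3 (rotate_left(6, 8, k=1)): [C, B, H, D, A, F, I, G, J, E]
After 4 (swap(4, 2)): [C, B, A, D, H, F, I, G, J, E]
After 5 (swap(0, 5)): [F, B, A, D, H, C, I, G, J, E]
After 6 (reverse(8, 9)): [F, B, A, D, H, C, I, G, E, J]
After 7 (swap(9, 3)): [F, B, A, J, H, C, I, G, E, D]

Answer: [F, B, A, J, H, C, I, G, E, D]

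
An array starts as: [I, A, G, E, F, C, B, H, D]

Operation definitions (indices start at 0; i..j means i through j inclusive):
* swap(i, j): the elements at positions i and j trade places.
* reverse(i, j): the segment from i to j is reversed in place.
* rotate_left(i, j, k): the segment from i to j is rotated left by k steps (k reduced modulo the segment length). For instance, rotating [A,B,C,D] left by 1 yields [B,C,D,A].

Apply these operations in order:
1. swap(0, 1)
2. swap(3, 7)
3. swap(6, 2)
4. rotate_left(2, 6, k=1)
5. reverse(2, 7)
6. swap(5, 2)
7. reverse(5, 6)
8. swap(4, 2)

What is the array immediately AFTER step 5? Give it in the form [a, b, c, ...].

Answer: [A, I, E, B, G, C, F, H, D]

Derivation:
After 1 (swap(0, 1)): [A, I, G, E, F, C, B, H, D]
After 2 (swap(3, 7)): [A, I, G, H, F, C, B, E, D]
After 3 (swap(6, 2)): [A, I, B, H, F, C, G, E, D]
After 4 (rotate_left(2, 6, k=1)): [A, I, H, F, C, G, B, E, D]
After 5 (reverse(2, 7)): [A, I, E, B, G, C, F, H, D]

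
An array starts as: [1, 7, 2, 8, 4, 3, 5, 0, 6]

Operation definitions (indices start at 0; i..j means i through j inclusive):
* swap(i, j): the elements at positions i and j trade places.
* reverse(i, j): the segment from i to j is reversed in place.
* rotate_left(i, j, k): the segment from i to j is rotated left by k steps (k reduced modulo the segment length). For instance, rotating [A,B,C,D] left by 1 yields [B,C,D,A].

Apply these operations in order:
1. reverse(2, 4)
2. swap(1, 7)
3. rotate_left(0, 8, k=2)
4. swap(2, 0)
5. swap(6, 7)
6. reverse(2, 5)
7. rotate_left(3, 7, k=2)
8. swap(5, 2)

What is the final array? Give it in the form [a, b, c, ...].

Answer: [2, 8, 6, 4, 1, 7, 5, 3, 0]

Derivation:
After 1 (reverse(2, 4)): [1, 7, 4, 8, 2, 3, 5, 0, 6]
After 2 (swap(1, 7)): [1, 0, 4, 8, 2, 3, 5, 7, 6]
After 3 (rotate_left(0, 8, k=2)): [4, 8, 2, 3, 5, 7, 6, 1, 0]
After 4 (swap(2, 0)): [2, 8, 4, 3, 5, 7, 6, 1, 0]
After 5 (swap(6, 7)): [2, 8, 4, 3, 5, 7, 1, 6, 0]
After 6 (reverse(2, 5)): [2, 8, 7, 5, 3, 4, 1, 6, 0]
After 7 (rotate_left(3, 7, k=2)): [2, 8, 7, 4, 1, 6, 5, 3, 0]
After 8 (swap(5, 2)): [2, 8, 6, 4, 1, 7, 5, 3, 0]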